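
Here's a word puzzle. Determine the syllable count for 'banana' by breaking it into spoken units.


Break 'banana' into syllables: ba-na-na -> ba | na | na = 3 syllables

3 syllables


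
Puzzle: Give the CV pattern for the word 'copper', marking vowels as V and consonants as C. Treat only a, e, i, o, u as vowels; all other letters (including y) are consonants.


Letter mapping: c = C, o = V, p = C, p = C, e = V, r = C.

CVCCVC


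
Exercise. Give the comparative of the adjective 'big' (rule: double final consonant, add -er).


Apply comparative formation (double final consonant, add -er): 'big' -> 'bigger'.

bigger


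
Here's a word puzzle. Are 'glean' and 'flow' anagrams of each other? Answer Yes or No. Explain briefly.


Sorted letters of 'glean': 'aegln'
Sorted letters of 'flow': 'flow'
They do not match.

No


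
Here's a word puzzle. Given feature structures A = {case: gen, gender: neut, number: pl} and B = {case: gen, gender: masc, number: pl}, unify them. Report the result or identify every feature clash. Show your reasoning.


Compare features:
case: A=gen vs B=gen -> unified: gen
gender: A=neut vs B=masc -> CLASH
number: A=pl vs B=pl -> unified: pl
Clash detected on feature 'gender' (neut vs masc); unification fails.

CLASH on 'gender' (neut vs masc)


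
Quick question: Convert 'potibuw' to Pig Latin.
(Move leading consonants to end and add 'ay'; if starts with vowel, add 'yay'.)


'potibuw': move consonant cluster 'p' to end and add 'ay': 'otibuwpay'.

otibuwpay


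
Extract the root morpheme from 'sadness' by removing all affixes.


Remove suffix '-ness' from 'sadness' to get root 'sad'.

sad


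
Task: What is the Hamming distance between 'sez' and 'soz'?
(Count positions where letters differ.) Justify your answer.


Alignment:
Position 1: 's' vs 's' = match
Position 2: 'e' vs 'o' = DIFFER
Position 3: 'z' vs 'z' = match
Total differences: 1

1


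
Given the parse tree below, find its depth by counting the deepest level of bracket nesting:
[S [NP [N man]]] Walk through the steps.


Count bracket nesting levels:
'[' at pos 0: depth = 1
'[' at pos 3: depth = 2
'[' at pos 7: depth = 3
Maximum depth reached: 3

3


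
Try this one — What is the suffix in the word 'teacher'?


The word 'teacher' = 'teach' (root) + '-er' (suffix). The suffix is '-er'.

er


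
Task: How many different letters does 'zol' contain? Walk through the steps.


Unique letters in 'zol': {l, o, z} = 3 distinct letters.

3


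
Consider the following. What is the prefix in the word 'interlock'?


The word 'interlock' = 'inter' (prefix) + 'lock' (root). The prefix is 'inter'.

inter


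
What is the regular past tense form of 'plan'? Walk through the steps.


Apply rule: Double final consonant and add -ed. 'plan' becomes 'planned'.

planned


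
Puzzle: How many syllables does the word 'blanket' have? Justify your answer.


Break 'blanket' into syllables: blan-ket -> blan | ket = 2 syllables

2 syllables


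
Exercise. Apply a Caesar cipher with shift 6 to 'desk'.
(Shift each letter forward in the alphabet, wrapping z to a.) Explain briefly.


Shift each letter by 6: d -> j, e -> k, s -> y, k -> q. Result: 'jkyq'.

jkyq


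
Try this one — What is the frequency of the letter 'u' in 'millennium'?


Letter 'u' in 'millennium': found at position(s) 9 = 1 occurrence(s).

1


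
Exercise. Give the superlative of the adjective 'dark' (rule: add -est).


Apply superlative formation (add -est): 'dark' -> 'darkest'.

darkest


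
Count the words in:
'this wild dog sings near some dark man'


Split into words: this | wild | dog | sings | near | some | dark | man = 8 words.

8


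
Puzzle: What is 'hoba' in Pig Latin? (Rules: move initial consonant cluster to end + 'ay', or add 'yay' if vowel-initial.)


'hoba': move consonant cluster 'h' to end and add 'ay': 'obahay'.

obahay


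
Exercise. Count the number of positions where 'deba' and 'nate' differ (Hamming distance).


Alignment:
Position 1: 'd' vs 'n' = DIFFER
Position 2: 'e' vs 'a' = DIFFER
Position 3: 'b' vs 't' = DIFFER
Position 4: 'a' vs 'e' = DIFFER
Total differences: 4

4


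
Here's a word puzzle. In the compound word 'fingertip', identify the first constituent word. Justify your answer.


Split 'fingertip' into 'finger' + 'tip'. The first part is 'finger'.

finger


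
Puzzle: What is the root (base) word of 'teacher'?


Remove suffix '-er' from 'teacher' to get root 'teach'.

teach


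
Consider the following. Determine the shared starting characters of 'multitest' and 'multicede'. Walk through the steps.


Compare from the start: 5 characters match: 'multi'. Mismatch at position 6: 't' vs 'c'.

multi


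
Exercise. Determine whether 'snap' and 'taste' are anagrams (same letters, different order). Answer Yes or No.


Sorted letters of 'snap': 'anps'
Sorted letters of 'taste': 'aestt'
They do not match.

No


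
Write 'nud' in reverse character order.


Reverse 'nud' character by character: 'dun'.

dun


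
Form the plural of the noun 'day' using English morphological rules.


Apply rule: Add -s. 'day' becomes 'days'.

days


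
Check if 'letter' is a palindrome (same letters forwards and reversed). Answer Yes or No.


Forward: 'letter'
Reversed: 'rettel'
They differ.

No


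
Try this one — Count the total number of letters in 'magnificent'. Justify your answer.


Spell out 'magnificent' and number each letter: m(1), a(2), g(3), n(4), i(5), f(6), i(7), c(8), e(9), n(10), t(11). Total: 11 letters.

11


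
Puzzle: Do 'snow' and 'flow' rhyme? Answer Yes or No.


Rime (stressed vowel + following sounds) of 'snow': -ow = /oʊ/
Rime of 'flow': -ow = /oʊ/
/oʊ/ and /oʊ/ are the same ending sound, so the words rhyme.

Yes


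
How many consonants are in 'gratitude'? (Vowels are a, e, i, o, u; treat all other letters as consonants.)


Consonants in 'gratitude': g, r, t, t, d = 5 consonants.

5


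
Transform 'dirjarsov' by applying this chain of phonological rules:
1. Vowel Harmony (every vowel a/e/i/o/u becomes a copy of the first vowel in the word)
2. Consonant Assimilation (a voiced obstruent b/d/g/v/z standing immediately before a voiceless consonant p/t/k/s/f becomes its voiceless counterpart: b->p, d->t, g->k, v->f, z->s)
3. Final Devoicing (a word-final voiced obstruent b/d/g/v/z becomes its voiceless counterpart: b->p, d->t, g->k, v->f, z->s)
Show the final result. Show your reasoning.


Starting form: 'dirjarsov'
Rule 1: Vowel Harmony: all vowels become 'i' (matching first vowel). 'dirjarsov' -> 'dirjirsiv'
Rule 2: Consonant Assimilation: no voiced obstruent (b/d/g/v/z) stands immediately before a voiceless consonant (p/t/k/s/f). No change.
Rule 3: Final Devoicing: word-final voiced obstruent 'v' becomes voiceless 'f'. 'dirjirsiv' -> 'dirjirsif'
Final form: 'dirjirsif'

dirjirsif


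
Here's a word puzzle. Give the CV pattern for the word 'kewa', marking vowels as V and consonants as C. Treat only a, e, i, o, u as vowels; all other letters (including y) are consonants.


Letter mapping: k = C, e = V, w = C, a = V.

CVCV


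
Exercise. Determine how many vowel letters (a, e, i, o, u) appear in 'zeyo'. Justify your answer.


Vowels in 'zeyo': e, o = 2 vowels.

2


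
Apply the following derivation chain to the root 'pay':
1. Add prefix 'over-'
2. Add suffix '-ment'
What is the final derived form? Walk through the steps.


Step 1: Add prefix 'over-' to 'pay' = 'overpay'
Step 2: Add suffix '-ment' to 'overpay' = 'overpayment'

overpayment


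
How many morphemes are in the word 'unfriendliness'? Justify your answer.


Decomposition: un- (prefix) + friend (root) + -ly (suffix) + -ness (suffix) = 4 morpheme(s)

4 morphemes


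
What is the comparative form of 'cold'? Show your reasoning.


Apply comparative formation (add -er): 'cold' -> 'colder'.

colder


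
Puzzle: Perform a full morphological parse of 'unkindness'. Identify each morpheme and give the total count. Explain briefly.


Step 1: Identify prefix: 'un' (meaning: not/reverse)
Step 2: Identify root: 'kind'
Step 3: Identify suffix(es): 'ness'
Decomposition: un- (prefix: not/reverse) + kind (root) + -ness (suffix: state of)
Total morphemes: 3

3 morphemes (un- (prefix: not/reverse) + kind (root) + -ness (suffix: state of))


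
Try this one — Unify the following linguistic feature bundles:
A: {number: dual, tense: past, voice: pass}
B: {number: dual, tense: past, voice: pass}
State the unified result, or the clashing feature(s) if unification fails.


Compare features:
number: A=dual vs B=dual -> unified: dual
tense: A=past vs B=past -> unified: past
voice: A=pass vs B=pass -> unified: pass
No clashes found.

Unified: {number: dual, tense: past, voice: pass}


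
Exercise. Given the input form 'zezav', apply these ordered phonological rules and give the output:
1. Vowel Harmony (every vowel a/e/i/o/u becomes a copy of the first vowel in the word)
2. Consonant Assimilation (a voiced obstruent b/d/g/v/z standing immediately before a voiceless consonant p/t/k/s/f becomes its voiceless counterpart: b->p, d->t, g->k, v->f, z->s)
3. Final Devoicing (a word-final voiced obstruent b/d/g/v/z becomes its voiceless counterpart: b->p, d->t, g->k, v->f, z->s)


Starting form: 'zezav'
Rule 1: Vowel Harmony: all vowels become 'e' (matching first vowel). 'zezav' -> 'zezev'
Rule 2: Consonant Assimilation: no voiced obstruent (b/d/g/v/z) stands immediately before a voiceless consonant (p/t/k/s/f). No change.
Rule 3: Final Devoicing: word-final voiced obstruent 'v' becomes voiceless 'f'. 'zezev' -> 'zezef'
Final form: 'zezef'

zezef


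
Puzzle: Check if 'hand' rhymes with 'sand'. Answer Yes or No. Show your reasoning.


Rime (stressed vowel + following sounds) of 'hand': -and = /ænd/
Rime of 'sand': -and = /ænd/
/ænd/ and /ænd/ are the same ending sound, so the words rhyme.

Yes


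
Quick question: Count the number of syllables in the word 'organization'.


Break 'organization' into syllables: or-gan-i-za-tion -> or | gan | i | za | tion = 5 syllables

5 syllables


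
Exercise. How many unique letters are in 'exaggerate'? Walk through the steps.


Unique letters in 'exaggerate': {a, e, g, r, t, x} = 6 distinct letters.

6


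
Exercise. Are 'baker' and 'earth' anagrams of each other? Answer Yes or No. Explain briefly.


Sorted letters of 'baker': 'abekr'
Sorted letters of 'earth': 'aehrt'
They do not match.

No


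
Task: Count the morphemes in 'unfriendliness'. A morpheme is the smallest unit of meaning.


Decomposition: un- (prefix) + friend (root) + -ly (suffix) + -ness (suffix) = 4 morpheme(s)

4 morphemes


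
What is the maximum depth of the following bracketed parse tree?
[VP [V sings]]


Count bracket nesting levels:
'[' at pos 0: depth = 1
'[' at pos 4: depth = 2
Maximum depth reached: 2

2


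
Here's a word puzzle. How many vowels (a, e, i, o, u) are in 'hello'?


Vowels in 'hello': e, o = 2 vowels.

2


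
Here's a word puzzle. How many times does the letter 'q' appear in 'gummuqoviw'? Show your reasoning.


Letter 'q' in 'gummuqoviw': found at position(s) 6 = 1 occurrence(s).

1


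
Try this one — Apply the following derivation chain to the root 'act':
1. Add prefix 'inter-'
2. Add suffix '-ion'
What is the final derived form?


Step 1: Add prefix 'inter-' to 'act' = 'interact'
Step 2: Add suffix '-ion' to 'interact' = 'interaction'

interaction


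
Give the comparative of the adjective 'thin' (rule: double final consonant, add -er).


Apply comparative formation (double final consonant, add -er): 'thin' -> 'thinner'.

thinner


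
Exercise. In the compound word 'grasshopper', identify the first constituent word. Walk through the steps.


Split 'grasshopper' into 'grass' + 'hopper'. The first part is 'grass'.

grass


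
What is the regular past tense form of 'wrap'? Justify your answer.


Apply rule: Double final consonant and add -ed. 'wrap' becomes 'wrapped'.

wrapped


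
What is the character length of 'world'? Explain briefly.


Spell out 'world' and number each letter: w(1), o(2), r(3), l(4), d(5). Total: 5 letters.

5


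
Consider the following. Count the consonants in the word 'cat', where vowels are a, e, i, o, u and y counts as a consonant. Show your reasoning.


Consonants in 'cat': c, t = 2 consonants.

2


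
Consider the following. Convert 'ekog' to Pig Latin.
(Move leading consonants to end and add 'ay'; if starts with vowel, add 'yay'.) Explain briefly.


'ekog' starts with a vowel, so add 'yay': 'ekogyay'.

ekogyay


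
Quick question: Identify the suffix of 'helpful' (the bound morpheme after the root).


The word 'helpful' = 'help' (root) + '-ful' (suffix). The suffix is '-ful'.

ful


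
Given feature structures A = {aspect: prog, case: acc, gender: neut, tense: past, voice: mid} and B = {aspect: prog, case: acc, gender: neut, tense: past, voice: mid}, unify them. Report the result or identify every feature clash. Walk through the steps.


Compare features:
aspect: A=prog vs B=prog -> unified: prog
case: A=acc vs B=acc -> unified: acc
gender: A=neut vs B=neut -> unified: neut
tense: A=past vs B=past -> unified: past
voice: A=mid vs B=mid -> unified: mid
No clashes found.

Unified: {aspect: prog, case: acc, gender: neut, tense: past, voice: mid}


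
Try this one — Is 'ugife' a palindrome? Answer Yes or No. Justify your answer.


Forward: 'ugife'
Reversed: 'efigu'
They differ.

No


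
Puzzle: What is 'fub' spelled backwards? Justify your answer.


Reverse 'fub' character by character: 'buf'.

buf


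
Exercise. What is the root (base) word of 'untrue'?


Remove prefix 'un' from 'untrue' to get root 'true'.

true


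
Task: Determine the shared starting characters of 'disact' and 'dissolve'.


Compare from the start: 3 characters match: 'dis'. Mismatch at position 4: 'a' vs 's'.

dis


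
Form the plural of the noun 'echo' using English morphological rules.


Apply rule: Add -es (consonant + o). 'echo' becomes 'echoes'.

echoes


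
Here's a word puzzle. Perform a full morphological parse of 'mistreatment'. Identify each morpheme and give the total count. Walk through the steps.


Step 1: Identify prefix: 'mis' (meaning: wrongly)
Step 2: Identify root: 'treat'
Step 3: Identify suffix(es): 'ment'
Decomposition: mis- (prefix: wrongly) + treat (root) + -ment (suffix: action/result)
Total morphemes: 3

3 morphemes (mis- (prefix: wrongly) + treat (root) + -ment (suffix: action/result))


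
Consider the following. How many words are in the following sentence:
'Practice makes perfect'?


Split into words: Practice | makes | perfect = 3 words.

3


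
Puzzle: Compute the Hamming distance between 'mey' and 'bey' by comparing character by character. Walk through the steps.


Alignment:
Position 1: 'm' vs 'b' = DIFFER
Position 2: 'e' vs 'e' = match
Position 3: 'y' vs 'y' = match
Total differences: 1

1


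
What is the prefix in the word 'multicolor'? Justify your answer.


The word 'multicolor' = 'multi' (prefix) + 'color' (root). The prefix is 'multi'.

multi


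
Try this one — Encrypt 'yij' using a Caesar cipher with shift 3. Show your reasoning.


Shift each letter by 3: y -> b, i -> l, j -> m. Result: 'blm'.

blm


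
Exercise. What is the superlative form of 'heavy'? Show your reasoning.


Apply superlative formation (consonant + y: change y to i, add -est): 'heavy' -> 'heaviest'.

heaviest


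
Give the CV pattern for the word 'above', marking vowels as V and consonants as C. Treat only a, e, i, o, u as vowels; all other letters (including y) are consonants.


Letter mapping: a = V, b = C, o = V, v = C, e = V.

VCVCV


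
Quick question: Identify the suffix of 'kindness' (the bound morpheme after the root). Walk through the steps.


The word 'kindness' = 'kind' (root) + '-ness' (suffix). The suffix is '-ness'.

ness


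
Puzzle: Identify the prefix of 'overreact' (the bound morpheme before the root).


The word 'overreact' = 'over' (prefix) + 'react' (root). The prefix is 'over'.

over


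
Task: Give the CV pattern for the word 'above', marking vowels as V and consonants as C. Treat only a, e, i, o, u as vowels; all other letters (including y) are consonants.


Letter mapping: a = V, b = C, o = V, v = C, e = V.

VCVCV


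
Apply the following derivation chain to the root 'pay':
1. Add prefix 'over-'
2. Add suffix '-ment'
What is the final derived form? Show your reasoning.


Step 1: Add prefix 'over-' to 'pay' = 'overpay'
Step 2: Add suffix '-ment' to 'overpay' = 'overpayment'

overpayment


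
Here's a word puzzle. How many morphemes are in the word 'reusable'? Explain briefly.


Decomposition: re- (prefix) + use (root) + -able (suffix) = 3 morpheme(s)

3 morphemes


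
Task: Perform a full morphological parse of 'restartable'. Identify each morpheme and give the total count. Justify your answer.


Step 1: Identify prefix: 're' (meaning: again)
Step 2: Identify root: 'start'
Step 3: Identify suffix(es): 'able'
Decomposition: re- (prefix: again) + start (root) + -able (suffix: capable of)
Total morphemes: 3

3 morphemes (re- (prefix: again) + start (root) + -able (suffix: capable of))


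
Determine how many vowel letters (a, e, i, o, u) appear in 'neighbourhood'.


Vowels in 'neighbourhood': e, i, o, u, o, o = 6 vowels.

6


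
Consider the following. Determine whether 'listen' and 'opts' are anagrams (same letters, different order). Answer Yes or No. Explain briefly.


Sorted letters of 'listen': 'eilnst'
Sorted letters of 'opts': 'opst'
They do not match.

No


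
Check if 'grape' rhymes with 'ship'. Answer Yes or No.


Rime (stressed vowel + following sounds) of 'grape': -ape = /eɪp/
Rime of 'ship': -ip = /ɪp/
/eɪp/ and /ɪp/ are different ending sounds, so the words do not rhyme.

No


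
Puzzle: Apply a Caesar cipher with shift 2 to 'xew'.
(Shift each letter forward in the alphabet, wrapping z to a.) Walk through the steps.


Shift each letter by 2: x -> z, e -> g, w -> y. Result: 'zgy'.

zgy


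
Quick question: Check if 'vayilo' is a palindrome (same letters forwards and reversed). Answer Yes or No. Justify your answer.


Forward: 'vayilo'
Reversed: 'oliyav'
They differ.

No


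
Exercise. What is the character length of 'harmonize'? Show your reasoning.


Spell out 'harmonize' and number each letter: h(1), a(2), r(3), m(4), o(5), n(6), i(7), z(8), e(9). Total: 9 letters.

9


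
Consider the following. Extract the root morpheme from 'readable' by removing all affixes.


Remove suffix '-able' from 'readable' to get root 'read'.

read


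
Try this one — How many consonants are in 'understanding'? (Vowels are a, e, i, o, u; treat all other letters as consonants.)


Consonants in 'understanding': n, d, r, s, t, n, d, n, g = 9 consonants.

9


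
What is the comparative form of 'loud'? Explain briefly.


Apply comparative formation (add -er): 'loud' -> 'louder'.

louder


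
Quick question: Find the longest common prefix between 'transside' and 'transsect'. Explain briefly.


Compare from the start: 6 characters match: 'transs'. Mismatch at position 7: 'i' vs 'e'.

transs


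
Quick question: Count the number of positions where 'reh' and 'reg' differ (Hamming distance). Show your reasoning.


Alignment:
Position 1: 'r' vs 'r' = match
Position 2: 'e' vs 'e' = match
Position 3: 'h' vs 'g' = DIFFER
Total differences: 1

1


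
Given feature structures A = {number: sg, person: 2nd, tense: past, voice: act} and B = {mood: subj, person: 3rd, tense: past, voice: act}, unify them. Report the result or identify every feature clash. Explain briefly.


Compare features:
mood: A=_ vs B=subj -> unified: subj
number: A=sg vs B=_ -> unified: sg
person: A=2nd vs B=3rd -> CLASH
tense: A=past vs B=past -> unified: past
voice: A=act vs B=act -> unified: act
Clash detected on feature 'person' (2nd vs 3rd); unification fails.

CLASH on 'person' (2nd vs 3rd)


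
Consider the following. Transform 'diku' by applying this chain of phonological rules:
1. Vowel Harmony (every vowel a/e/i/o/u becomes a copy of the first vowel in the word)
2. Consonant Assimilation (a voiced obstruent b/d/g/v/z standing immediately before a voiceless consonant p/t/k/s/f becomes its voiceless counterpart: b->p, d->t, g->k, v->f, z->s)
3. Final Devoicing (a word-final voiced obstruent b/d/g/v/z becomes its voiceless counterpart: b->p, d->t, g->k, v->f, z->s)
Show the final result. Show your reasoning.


Starting form: 'diku'
Rule 1: Vowel Harmony: all vowels become 'i' (matching first vowel). 'diku' -> 'diki'
Rule 2: Consonant Assimilation: no voiced obstruent (b/d/g/v/z) stands immediately before a voiceless consonant (p/t/k/s/f). No change.
Rule 3: Final Devoicing: the word ends in the vowel 'i', not a consonant. No change.
Final form: 'diki'

diki


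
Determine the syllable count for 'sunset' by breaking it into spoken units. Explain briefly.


Break 'sunset' into syllables: sun-set -> sun | set = 2 syllables

2 syllables


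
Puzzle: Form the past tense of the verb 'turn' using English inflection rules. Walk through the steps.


Apply rule: Add -ed. 'turn' becomes 'turned'.

turned


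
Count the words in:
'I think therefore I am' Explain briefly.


Split into words: I | think | therefore | I | am = 5 words.

5


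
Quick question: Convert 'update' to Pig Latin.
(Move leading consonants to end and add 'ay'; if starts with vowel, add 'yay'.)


'update' starts with a vowel, so add 'yay': 'updateyay'.

updateyay


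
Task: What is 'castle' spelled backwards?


Reverse 'castle' character by character: 'eltsac'.

eltsac


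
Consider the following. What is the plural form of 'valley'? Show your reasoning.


Apply rule: Add -s. 'valley' becomes 'valleys'.

valleys


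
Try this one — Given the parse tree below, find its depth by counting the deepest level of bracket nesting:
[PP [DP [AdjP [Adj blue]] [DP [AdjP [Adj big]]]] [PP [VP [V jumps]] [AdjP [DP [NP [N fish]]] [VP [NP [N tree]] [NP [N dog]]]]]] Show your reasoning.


Count bracket nesting levels:
'[' at pos 0: depth = 1
'[' at pos 4: depth = 2
'[' at pos 8: depth = 3
'[' at pos 14: depth = 4
'[' at pos 26: depth = 3
'[' at pos 30: depth = 4
'[' at pos 36: depth = 5
'[' at pos 49: depth = 2
'[' at pos 53: depth = 3
'[' at pos 57: depth = 4
'[' at pos 68: depth = 3
'[' at pos 74: depth = 4
'[' at pos 78: depth = 5
'[' at pos 82: depth = 6
'[' at pos 93: depth = 4
'[' at pos 97: depth = 5
'[' at pos 101: depth = 6
'[' at pos 111: depth = 5
'[' at pos 115: depth = 6
Maximum depth reached: 6

6


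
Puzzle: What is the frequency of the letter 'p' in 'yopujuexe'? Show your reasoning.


Letter 'p' in 'yopujuexe': found at position(s) 3 = 1 occurrence(s).

1


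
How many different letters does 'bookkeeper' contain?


Unique letters in 'bookkeeper': {b, e, k, o, p, r} = 6 distinct letters.

6


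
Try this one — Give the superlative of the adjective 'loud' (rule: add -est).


Apply superlative formation (add -est): 'loud' -> 'loudest'.

loudest


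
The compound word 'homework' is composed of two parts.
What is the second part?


Split 'homework' into 'home' + 'work'. The second part is 'work'.

work


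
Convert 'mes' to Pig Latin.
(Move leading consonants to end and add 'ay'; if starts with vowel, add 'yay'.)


'mes': move consonant cluster 'm' to end and add 'ay': 'esmay'.

esmay


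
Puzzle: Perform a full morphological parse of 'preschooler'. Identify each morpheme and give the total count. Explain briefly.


Step 1: Identify prefix: 'pre' (meaning: before)
Step 2: Identify root: 'school'
Step 3: Identify suffix(es): 'er'
Decomposition: pre- (prefix: before) + school (root) + -er (suffix: one who)
Total morphemes: 3

3 morphemes (pre- (prefix: before) + school (root) + -er (suffix: one who))


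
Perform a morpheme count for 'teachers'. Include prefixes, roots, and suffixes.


Decomposition: teach (root) + -er (suffix) + -s (plural) = 3 morpheme(s)

3 morphemes


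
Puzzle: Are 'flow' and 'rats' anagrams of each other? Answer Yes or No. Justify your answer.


Sorted letters of 'flow': 'flow'
Sorted letters of 'rats': 'arst'
They do not match.

No


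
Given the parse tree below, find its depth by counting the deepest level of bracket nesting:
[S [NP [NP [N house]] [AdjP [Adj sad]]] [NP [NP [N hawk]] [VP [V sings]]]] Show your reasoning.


Count bracket nesting levels:
'[' at pos 0: depth = 1
'[' at pos 3: depth = 2
'[' at pos 7: depth = 3
'[' at pos 11: depth = 4
'[' at pos 22: depth = 3
'[' at pos 28: depth = 4
'[' at pos 40: depth = 2
'[' at pos 44: depth = 3
'[' at pos 48: depth = 4
'[' at pos 58: depth = 3
'[' at pos 62: depth = 4
Maximum depth reached: 4

4


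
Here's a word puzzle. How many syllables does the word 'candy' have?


Break 'candy' into syllables: can-dy -> can | dy = 2 syllables

2 syllables


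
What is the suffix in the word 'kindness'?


The word 'kindness' = 'kind' (root) + '-ness' (suffix). The suffix is '-ness'.

ness


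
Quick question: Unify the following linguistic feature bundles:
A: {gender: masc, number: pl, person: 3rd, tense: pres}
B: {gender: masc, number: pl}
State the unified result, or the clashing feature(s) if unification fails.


Compare features:
gender: A=masc vs B=masc -> unified: masc
number: A=pl vs B=pl -> unified: pl
person: A=3rd vs B=_ -> unified: 3rd
tense: A=pres vs B=_ -> unified: pres
No clashes found.

Unified: {gender: masc, number: pl, person: 3rd, tense: pres}


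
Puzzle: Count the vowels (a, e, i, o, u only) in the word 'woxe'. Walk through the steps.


Vowels in 'woxe': o, e = 2 vowels.

2


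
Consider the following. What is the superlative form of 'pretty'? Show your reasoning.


Apply superlative formation (consonant + y: change y to i, add -est): 'pretty' -> 'prettiest'.

prettiest


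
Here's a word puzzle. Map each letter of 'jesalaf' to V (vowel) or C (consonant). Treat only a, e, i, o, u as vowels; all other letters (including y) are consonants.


Letter mapping: j = C, e = V, s = C, a = V, l = C, a = V, f = C.

CVCVCVC


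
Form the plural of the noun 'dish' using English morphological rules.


Apply rule: Add -es (sibilant/fricative ending). 'dish' becomes 'dishes'.

dishes


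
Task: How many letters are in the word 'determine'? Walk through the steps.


Spell out 'determine' and number each letter: d(1), e(2), t(3), e(4), r(5), m(6), i(7), n(8), e(9). Total: 9 letters.

9


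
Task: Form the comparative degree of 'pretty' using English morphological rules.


Apply comparative formation (consonant + y: change y to i, add -er): 'pretty' -> 'prettier'.

prettier


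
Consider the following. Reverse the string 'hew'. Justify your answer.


Reverse 'hew' character by character: 'weh'.

weh


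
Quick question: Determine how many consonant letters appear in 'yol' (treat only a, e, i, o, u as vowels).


Consonants in 'yol': y, l = 2 consonants.

2


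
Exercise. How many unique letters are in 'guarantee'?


Unique letters in 'guarantee': {a, e, g, n, r, t, u} = 7 distinct letters.

7


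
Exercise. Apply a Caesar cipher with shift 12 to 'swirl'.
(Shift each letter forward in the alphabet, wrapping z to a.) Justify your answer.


Shift each letter by 12: s -> e, w -> i, i -> u, r -> d, l -> x. Result: 'eiudx'.

eiudx


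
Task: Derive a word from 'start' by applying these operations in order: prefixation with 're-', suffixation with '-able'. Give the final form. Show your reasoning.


Step 1: Add prefix 're-' to 'start' = 'restart'
Step 2: Add suffix '-able' to 'restart' = 'restartable'

restartable


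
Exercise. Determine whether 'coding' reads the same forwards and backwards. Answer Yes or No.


Forward: 'coding'
Reversed: 'gnidoc'
They differ.

No


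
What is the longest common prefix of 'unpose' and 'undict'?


Compare from the start: 2 characters match: 'un'. Mismatch at position 3: 'p' vs 'd'.

un


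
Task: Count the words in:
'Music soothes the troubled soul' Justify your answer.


Split into words: Music | soothes | the | troubled | soul = 5 words.

5


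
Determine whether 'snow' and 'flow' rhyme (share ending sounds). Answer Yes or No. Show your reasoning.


Rime (stressed vowel + following sounds) of 'snow': -ow = /oʊ/
Rime of 'flow': -ow = /oʊ/
/oʊ/ and /oʊ/ are the same ending sound, so the words rhyme.

Yes


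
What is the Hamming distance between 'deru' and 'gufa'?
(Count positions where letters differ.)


Alignment:
Position 1: 'd' vs 'g' = DIFFER
Position 2: 'e' vs 'u' = DIFFER
Position 3: 'r' vs 'f' = DIFFER
Position 4: 'u' vs 'a' = DIFFER
Total differences: 4

4


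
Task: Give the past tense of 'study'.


Apply rule: Change -y to -ied. 'study' becomes 'studied'.

studied


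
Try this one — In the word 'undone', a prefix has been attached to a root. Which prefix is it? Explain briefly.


The word 'undone' = 'un' (prefix) + 'done' (root). The prefix is 'un'.

un


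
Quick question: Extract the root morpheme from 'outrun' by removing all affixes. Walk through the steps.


Remove prefix 'out' from 'outrun' to get root 'run'.

run


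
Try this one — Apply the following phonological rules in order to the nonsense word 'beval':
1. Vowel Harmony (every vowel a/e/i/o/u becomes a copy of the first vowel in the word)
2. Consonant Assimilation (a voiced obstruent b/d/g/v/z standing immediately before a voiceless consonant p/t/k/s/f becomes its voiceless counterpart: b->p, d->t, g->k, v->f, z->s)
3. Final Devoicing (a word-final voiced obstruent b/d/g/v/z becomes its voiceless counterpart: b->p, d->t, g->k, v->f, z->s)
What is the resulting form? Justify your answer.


Starting form: 'beval'
Rule 1: Vowel Harmony: all vowels become 'e' (matching first vowel). 'beval' -> 'bevel'
Rule 2: Consonant Assimilation: no voiced obstruent (b/d/g/v/z) stands immediately before a voiceless consonant (p/t/k/s/f). No change.
Rule 3: Final Devoicing: final consonant 'l' is not one of the voiced obstruents b/d/g/v/z. No change.
Final form: 'bevel'

bevel


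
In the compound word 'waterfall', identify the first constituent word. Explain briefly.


Split 'waterfall' into 'water' + 'fall'. The first part is 'water'.

water


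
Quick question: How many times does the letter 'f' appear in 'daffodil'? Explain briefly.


Letter 'f' in 'daffodil': found at position(s) 3, 4 = 2 occurrence(s).

2


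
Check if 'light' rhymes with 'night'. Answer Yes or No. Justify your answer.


Rime (stressed vowel + following sounds) of 'light': -ight = /aɪt/
Rime of 'night': -ight = /aɪt/
/aɪt/ and /aɪt/ are the same ending sound, so the words rhyme.

Yes


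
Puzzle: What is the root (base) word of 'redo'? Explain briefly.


Remove prefix 're' from 'redo' to get root 'do'.

do


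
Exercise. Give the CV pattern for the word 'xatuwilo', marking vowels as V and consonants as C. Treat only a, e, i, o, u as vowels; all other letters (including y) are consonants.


Letter mapping: x = C, a = V, t = C, u = V, w = C, i = V, l = C, o = V.

CVCVCVCV


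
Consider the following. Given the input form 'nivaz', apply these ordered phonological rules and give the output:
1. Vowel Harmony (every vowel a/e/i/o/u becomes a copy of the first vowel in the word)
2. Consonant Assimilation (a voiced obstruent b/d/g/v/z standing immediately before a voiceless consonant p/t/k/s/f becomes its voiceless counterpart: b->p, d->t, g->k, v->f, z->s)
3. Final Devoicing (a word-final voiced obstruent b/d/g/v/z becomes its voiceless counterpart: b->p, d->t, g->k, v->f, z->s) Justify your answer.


Starting form: 'nivaz'
Rule 1: Vowel Harmony: all vowels become 'i' (matching first vowel). 'nivaz' -> 'niviz'
Rule 2: Consonant Assimilation: no voiced obstruent (b/d/g/v/z) stands immediately before a voiceless consonant (p/t/k/s/f). No change.
Rule 3: Final Devoicing: word-final voiced obstruent 'z' becomes voiceless 's'. 'niviz' -> 'nivis'
Final form: 'nivis'

nivis


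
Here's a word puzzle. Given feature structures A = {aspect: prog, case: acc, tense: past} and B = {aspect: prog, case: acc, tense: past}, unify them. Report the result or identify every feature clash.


Compare features:
aspect: A=prog vs B=prog -> unified: prog
case: A=acc vs B=acc -> unified: acc
tense: A=past vs B=past -> unified: past
No clashes found.

Unified: {aspect: prog, case: acc, tense: past}


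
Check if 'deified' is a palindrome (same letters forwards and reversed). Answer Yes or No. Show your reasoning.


Forward: 'deified'
Reversed: 'deified'
They are identical.

Yes


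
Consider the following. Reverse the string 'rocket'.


Reverse 'rocket' character by character: 'tekcor'.

tekcor


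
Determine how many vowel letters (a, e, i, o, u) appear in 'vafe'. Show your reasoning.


Vowels in 'vafe': a, e = 2 vowels.

2


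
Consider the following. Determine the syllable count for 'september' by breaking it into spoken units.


Break 'september' into syllables: sep-tem-ber -> sep | tem | ber = 3 syllables

3 syllables


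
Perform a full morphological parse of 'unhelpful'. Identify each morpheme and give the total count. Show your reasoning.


Step 1: Identify prefix: 'un' (meaning: not/reverse)
Step 2: Identify root: 'help'
Step 3: Identify suffix(es): 'ful'
Decomposition: un- (prefix: not/reverse) + help (root) + -ful (suffix: full of)
Total morphemes: 3

3 morphemes (un- (prefix: not/reverse) + help (root) + -ful (suffix: full of))


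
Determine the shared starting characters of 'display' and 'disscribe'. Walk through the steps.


Compare from the start: 3 characters match: 'dis'. Mismatch at position 4: 'p' vs 's'.

dis


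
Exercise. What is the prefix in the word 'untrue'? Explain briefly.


The word 'untrue' = 'un' (prefix) + 'true' (root). The prefix is 'un'.

un


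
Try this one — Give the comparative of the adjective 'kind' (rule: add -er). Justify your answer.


Apply comparative formation (add -er): 'kind' -> 'kinder'.

kinder


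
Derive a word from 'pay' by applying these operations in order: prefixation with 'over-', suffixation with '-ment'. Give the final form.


Step 1: Add prefix 'over-' to 'pay' = 'overpay'
Step 2: Add suffix '-ment' to 'overpay' = 'overpayment'

overpayment


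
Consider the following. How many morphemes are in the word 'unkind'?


Decomposition: un- (prefix) + kind (root) = 2 morpheme(s)

2 morphemes


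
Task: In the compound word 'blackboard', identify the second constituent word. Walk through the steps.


Split 'blackboard' into 'black' + 'board'. The second part is 'board'.

board


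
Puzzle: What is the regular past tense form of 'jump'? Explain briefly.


Apply rule: Add -ed. 'jump' becomes 'jumped'.

jumped


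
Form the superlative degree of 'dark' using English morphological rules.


Apply superlative formation (add -est): 'dark' -> 'darkest'.

darkest


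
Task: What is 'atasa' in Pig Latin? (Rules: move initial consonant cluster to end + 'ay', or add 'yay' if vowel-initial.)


'atasa' starts with a vowel, so add 'yay': 'atasayay'.

atasayay


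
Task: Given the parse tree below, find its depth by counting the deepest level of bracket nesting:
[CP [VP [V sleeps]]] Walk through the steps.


Count bracket nesting levels:
'[' at pos 0: depth = 1
'[' at pos 4: depth = 2
'[' at pos 8: depth = 3
Maximum depth reached: 3

3


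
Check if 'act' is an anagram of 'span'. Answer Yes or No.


Sorted letters of 'act': 'act'
Sorted letters of 'span': 'anps'
They do not match.

No


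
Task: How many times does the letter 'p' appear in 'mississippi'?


Letter 'p' in 'mississippi': found at position(s) 9, 10 = 2 occurrence(s).

2


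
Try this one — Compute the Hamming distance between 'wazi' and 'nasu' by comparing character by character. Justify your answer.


Alignment:
Position 1: 'w' vs 'n' = DIFFER
Position 2: 'a' vs 'a' = match
Position 3: 'z' vs 's' = DIFFER
Position 4: 'i' vs 'u' = DIFFER
Total differences: 3

3


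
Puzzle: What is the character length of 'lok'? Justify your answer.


Spell out 'lok' and number each letter: l(1), o(2), k(3). Total: 3 letters.

3


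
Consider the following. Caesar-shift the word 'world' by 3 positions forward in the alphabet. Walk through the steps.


Shift each letter by 3: w -> z, o -> r, r -> u, l -> o, d -> g. Result: 'zruog'.

zruog


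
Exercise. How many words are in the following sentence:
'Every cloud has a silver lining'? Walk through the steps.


Split into words: Every | cloud | has | a | silver | lining = 6 words.

6


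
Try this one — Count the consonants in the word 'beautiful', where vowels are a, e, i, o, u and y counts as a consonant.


Consonants in 'beautiful': b, t, f, l = 4 consonants.

4


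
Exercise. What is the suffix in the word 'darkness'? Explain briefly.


The word 'darkness' = 'dark' (root) + '-ness' (suffix). The suffix is '-ness'.

ness


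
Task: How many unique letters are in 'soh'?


Unique letters in 'soh': {h, o, s} = 3 distinct letters.

3


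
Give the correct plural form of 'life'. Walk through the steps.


Apply rule: Change -fe to -ves. 'life' becomes 'lives'.

lives


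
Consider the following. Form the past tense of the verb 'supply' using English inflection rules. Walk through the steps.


Apply rule: Change -y to -ied. 'supply' becomes 'supplied'.

supplied


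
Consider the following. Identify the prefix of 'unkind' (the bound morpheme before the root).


The word 'unkind' = 'un' (prefix) + 'kind' (root). The prefix is 'un'.

un


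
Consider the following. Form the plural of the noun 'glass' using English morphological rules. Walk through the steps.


Apply rule: Add -es (sibilant/fricative ending). 'glass' becomes 'glasses'.

glasses


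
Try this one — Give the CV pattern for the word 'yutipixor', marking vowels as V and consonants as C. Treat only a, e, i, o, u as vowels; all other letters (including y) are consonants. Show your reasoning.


Letter mapping: y = C, u = V, t = C, i = V, p = C, i = V, x = C, o = V, r = C.

CVCVCVCVC


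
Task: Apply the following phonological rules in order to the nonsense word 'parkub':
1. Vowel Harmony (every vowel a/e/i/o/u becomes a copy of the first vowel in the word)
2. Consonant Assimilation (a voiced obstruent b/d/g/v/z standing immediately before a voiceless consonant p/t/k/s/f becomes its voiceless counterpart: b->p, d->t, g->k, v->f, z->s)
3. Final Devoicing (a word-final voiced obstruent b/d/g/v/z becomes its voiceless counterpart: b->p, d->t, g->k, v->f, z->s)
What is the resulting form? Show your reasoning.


Starting form: 'parkub'
Rule 1: Vowel Harmony: all vowels become 'a' (matching first vowel). 'parkub' -> 'parkab'
Rule 2: Consonant Assimilation: no voiced obstruent (b/d/g/v/z) stands immediately before a voiceless consonant (p/t/k/s/f). No change.
Rule 3: Final Devoicing: word-final voiced obstruent 'b' becomes voiceless 'p'. 'parkab' -> 'parkap'
Final form: 'parkap'

parkap


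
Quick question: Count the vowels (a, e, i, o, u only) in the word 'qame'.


Vowels in 'qame': a, e = 2 vowels.

2


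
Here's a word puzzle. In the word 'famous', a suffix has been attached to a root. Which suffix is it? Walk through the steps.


The word 'famous' = 'fame' (root) + '-ous' (suffix). The suffix is '-ous'.

ous


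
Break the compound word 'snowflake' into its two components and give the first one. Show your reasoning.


Split 'snowflake' into 'snow' + 'flake'. The first part is 'snow'.

snow
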